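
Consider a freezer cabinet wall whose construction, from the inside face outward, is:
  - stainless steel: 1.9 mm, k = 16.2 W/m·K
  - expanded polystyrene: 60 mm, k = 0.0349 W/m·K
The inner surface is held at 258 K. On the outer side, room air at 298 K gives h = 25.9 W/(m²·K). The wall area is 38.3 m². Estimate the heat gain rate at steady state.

Using the resistance-network approach (series):
R_stainless steel = L/(kA) = 0.0019/(16.2×38.3) = 3.062×10^-6 K/W
R_expanded polystyrene = L/(kA) = 0.06/(0.0349×38.3) = 0.04489 K/W
R_outer film = 1/(h_o·A) = 1/(25.9×38.3) = 0.001008 K/W
R_total = 0.0459 K/W
Q = ΔT / R_total = 40 / 0.0459

Q ≈ 871 W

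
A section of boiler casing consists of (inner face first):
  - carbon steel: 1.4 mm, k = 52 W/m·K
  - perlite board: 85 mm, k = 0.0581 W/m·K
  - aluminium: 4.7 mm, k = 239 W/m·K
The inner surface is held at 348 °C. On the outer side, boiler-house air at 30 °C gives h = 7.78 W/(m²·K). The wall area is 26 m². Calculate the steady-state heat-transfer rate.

Q ≈ 5190 W

Thermal resistances in series:
R_carbon steel = L/(kA) = 0.0014/(52×26) = 1.036×10^-6 K/W
R_perlite board = L/(kA) = 0.085/(0.0581×26) = 0.05627 K/W
R_aluminium = L/(kA) = 0.0047/(239×26) = 7.564×10^-7 K/W
R_outer film = 1/(h_o·A) = 1/(7.78×26) = 0.004944 K/W
R_total = 0.06121 K/W
Q = ΔT / R_total = 318 / 0.06121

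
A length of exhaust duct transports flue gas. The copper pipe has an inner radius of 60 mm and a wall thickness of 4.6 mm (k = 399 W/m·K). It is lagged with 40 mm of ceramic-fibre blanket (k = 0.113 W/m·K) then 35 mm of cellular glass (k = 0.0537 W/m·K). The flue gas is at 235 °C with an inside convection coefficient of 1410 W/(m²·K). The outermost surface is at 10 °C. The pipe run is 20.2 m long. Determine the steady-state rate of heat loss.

Q ≈ 2960 W

Per-layer cylindrical resistances, series-summed:
R_inner film = 1/(h_i·2πr₁L) = 1/(1410×2π×0.06×20.2) = 9.313×10^-5 K/W
R_copper pipe wall = ln(64.6/60)/(2π×399×20.2) = 1.459×10^-6 K/W
R_ceramic-fibre blanket = ln(104.6/64.6)/(2π×0.113×20.2) = 0.0336 K/W
R_cellular glass = ln(139.6/104.6)/(2π×0.0537×20.2) = 0.04235 K/W
R_total = 0.07605 K/W
Q = ΔT/R_total = 225/0.07605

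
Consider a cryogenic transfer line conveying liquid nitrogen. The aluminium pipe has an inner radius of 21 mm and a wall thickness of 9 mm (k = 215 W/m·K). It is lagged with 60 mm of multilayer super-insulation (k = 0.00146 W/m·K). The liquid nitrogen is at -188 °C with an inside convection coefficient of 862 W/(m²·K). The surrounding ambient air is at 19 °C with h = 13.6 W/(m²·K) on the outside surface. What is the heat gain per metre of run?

Treating each annulus and film as a series resistance:
R_inner film = 1/(h_i·2πr₁L) = 1/(862×2π×0.021×1) = 0.008792 K/W
R_aluminium pipe wall = ln(30/21)/(2π×215×1) = 2.64×10^-4 K/W
R_multilayer super-insulation = ln(90/30)/(2π×0.00146×1) = 119.8 K/W
R_outer film = 1/(h_o·2πr_oL) = 1/(13.6×2π×0.09×1) = 0.13 K/W
R_total = 119.9 K/W
Q = ΔT/R_total = 207/119.9

q′ ≈ 1.73 W/m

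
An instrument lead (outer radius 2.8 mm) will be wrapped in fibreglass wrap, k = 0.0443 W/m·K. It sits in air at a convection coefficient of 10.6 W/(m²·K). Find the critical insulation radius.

For a cylinder r_cr = k/h = 0.0443/10.6
r_cr = 4.18 mm; since the bare radius (2.8 mm) is below r_cr, adding a thin layer of insulation will *increase* heat loss.

r_cr ≈ 4.18 mm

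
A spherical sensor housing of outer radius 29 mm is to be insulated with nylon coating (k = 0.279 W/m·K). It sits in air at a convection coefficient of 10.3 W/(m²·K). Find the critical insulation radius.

For a sphere r_cr = 2k/h = 2×0.279/10.3
r_cr = 54.2 mm; since the bare radius (29 mm) is below r_cr, adding a thin layer of insulation will *increase* heat loss.

r_cr ≈ 54.2 mm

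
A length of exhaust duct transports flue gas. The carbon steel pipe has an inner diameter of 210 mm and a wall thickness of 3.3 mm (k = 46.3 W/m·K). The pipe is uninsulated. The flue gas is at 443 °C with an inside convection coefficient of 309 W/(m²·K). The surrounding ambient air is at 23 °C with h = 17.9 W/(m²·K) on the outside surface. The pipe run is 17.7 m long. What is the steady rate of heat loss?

Q ≈ 85300 W

For a radial system each layer contributes R = ln(r_out/r_in)/(2πkL); films add R = 1/(hA).
R_inner film = 1/(h_i·2πr₁L) = 1/(309×2π×0.105×17.7) = 2.771×10^-4 K/W
R_carbon steel pipe wall = ln(108.3/105)/(2π×46.3×17.7) = 6.01×10^-6 K/W
R_outer film = 1/(h_o·2πr_oL) = 1/(17.9×2π×0.1083×17.7) = 0.004638 K/W
R_total = 0.004922 K/W
Q = ΔT/R_total = 420/0.004922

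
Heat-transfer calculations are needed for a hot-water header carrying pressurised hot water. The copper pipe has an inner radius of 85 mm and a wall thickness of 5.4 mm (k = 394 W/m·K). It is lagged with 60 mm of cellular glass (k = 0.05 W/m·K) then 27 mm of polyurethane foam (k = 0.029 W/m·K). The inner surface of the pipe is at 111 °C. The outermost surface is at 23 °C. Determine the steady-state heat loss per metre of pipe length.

Treating each annulus and film as a series resistance:
R_copper pipe wall = ln(90.4/85)/(2π×394×1) = 2.488×10^-5 K/W
R_cellular glass = ln(150.4/90.4)/(2π×0.05×1) = 1.62 K/W
R_polyurethane foam = ln(177.4/150.4)/(2π×0.029×1) = 0.9061 K/W
R_total = 2.527 K/W
Q = ΔT/R_total = 88/2.527

q′ ≈ 34.8 W/m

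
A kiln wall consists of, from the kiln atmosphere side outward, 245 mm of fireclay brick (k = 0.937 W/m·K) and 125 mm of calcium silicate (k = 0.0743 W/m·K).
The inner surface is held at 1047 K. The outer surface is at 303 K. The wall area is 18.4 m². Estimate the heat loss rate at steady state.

Q ≈ 7040 W

Treating each layer as a thermal resistance in series:
R_fireclay brick = L/(kA) = 0.245/(0.937×18.4) = 0.01421 K/W
R_calcium silicate = L/(kA) = 0.125/(0.0743×18.4) = 0.09143 K/W
R_total = 0.1056 K/W
Q = ΔT / R_total = 744 / 0.1056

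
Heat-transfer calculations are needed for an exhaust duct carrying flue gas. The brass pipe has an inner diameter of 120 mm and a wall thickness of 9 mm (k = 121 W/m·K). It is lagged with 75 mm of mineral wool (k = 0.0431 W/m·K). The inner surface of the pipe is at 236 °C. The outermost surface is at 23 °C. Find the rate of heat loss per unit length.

Radial resistances (cylindrical: R_cond = ln(r_o/r_i)/(2πkL), R_conv = 1/(h·2πrL)):
R_brass pipe wall = ln(69/60)/(2π×121×1) = 1.838×10^-4 K/W
R_mineral wool = ln(144/69)/(2π×0.0431×1) = 2.717 K/W
R_total = 2.717 K/W
Q = ΔT/R_total = 213/2.717

q′ ≈ 78.4 W/m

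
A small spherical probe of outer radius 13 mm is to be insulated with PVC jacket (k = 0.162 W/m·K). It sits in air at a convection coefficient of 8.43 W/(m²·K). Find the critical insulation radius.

For a sphere r_cr = 2k/h = 2×0.162/8.43
r_cr = 38.4 mm; since the bare radius (13 mm) is below r_cr, adding a thin layer of insulation will *increase* heat loss.

r_cr ≈ 38.4 mm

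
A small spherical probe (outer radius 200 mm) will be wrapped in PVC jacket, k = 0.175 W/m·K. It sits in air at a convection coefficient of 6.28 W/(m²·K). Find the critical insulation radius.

For a sphere r_cr = 2k/h = 2×0.175/6.28
r_cr = 55.7 mm; since the bare radius (200 mm) is above r_cr, any added insulation will reduce heat loss.

r_cr ≈ 55.7 mm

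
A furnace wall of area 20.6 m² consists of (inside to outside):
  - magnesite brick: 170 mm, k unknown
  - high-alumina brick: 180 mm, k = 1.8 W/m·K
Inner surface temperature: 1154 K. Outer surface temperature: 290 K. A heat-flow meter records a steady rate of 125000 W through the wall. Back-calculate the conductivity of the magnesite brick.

k ≈ 4.01 W/(m·K)

Treating each layer as a thermal resistance in series:
R_high-alumina brick = L/(kA) = 0.18/(1.8×20.6) = 0.004854 K/W
Sum of known resistances R_other = 0.004854 K/W
Total R = ΔT/Q = 864/125000 = 0.006912 K/W
R_magnesite brick = R_total − R_other = 0.002058 K/W
k = L/(R·A) = 0.17/(0.002058×20.6)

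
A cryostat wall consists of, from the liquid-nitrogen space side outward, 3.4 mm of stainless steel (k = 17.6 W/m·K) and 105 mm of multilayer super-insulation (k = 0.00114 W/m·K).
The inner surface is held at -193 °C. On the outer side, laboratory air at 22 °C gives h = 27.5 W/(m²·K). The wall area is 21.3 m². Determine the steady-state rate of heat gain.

Q ≈ 49.7 W

Using the resistance-network approach (series):
R_stainless steel = L/(kA) = 0.0034/(17.6×21.3) = 9.07×10^-6 K/W
R_multilayer super-insulation = L/(kA) = 0.105/(0.00114×21.3) = 4.324 K/W
R_outer film = 1/(h_o·A) = 1/(27.5×21.3) = 0.001707 K/W
R_total = 4.326 K/W
Q = ΔT / R_total = 215 / 4.326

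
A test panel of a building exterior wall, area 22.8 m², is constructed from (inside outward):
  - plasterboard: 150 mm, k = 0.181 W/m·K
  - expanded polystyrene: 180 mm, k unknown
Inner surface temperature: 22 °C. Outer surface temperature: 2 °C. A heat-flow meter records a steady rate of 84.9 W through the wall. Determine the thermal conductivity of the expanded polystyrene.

Model the wall as resistances in series:
R_plasterboard = L/(kA) = 0.15/(0.181×22.8) = 0.03635 K/W
Sum of known resistances R_other = 0.03635 K/W
Total R = ΔT/Q = 20/84.9 = 0.2356 K/W
R_expanded polystyrene = R_total − R_other = 0.1992 K/W
k = L/(R·A) = 0.18/(0.1992×22.8)

k ≈ 0.0396 W/(m·K)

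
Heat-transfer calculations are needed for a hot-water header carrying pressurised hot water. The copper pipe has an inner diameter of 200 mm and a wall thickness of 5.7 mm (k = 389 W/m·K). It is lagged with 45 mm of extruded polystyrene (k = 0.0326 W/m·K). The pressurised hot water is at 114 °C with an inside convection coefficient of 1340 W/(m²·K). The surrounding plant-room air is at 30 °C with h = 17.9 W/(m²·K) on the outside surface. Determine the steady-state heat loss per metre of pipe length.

q′ ≈ 46.9 W/m

Cylindrical conduction, so R = ln(r₂/r₁)/(2πkL) per layer, in series:
R_inner film = 1/(h_i·2πr₁L) = 1/(1340×2π×0.1×1) = 0.001188 K/W
R_copper pipe wall = ln(105.7/100)/(2π×389×1) = 2.268×10^-5 K/W
R_extruded polystyrene = ln(150.7/105.7)/(2π×0.0326×1) = 1.732 K/W
R_outer film = 1/(h_o·2πr_oL) = 1/(17.9×2π×0.1507×1) = 0.059 K/W
R_total = 1.792 K/W
Q = ΔT/R_total = 84/1.792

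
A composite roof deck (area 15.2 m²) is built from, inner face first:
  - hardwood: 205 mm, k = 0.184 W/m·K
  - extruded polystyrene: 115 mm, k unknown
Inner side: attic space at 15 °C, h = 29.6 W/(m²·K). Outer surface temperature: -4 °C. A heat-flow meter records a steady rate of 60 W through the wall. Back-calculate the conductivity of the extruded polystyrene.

Model the wall as resistances in series:
R_inner film = 1/(h_i·A) = 1/(29.6×15.2) = 0.002223 K/W
R_hardwood = L/(kA) = 0.205/(0.184×15.2) = 0.0733 K/W
Sum of known resistances R_other = 0.07552 K/W
Total R = ΔT/Q = 19/60 = 0.3167 K/W
R_extruded polystyrene = R_total − R_other = 0.2411 K/W
k = L/(R·A) = 0.115/(0.2411×15.2)

k ≈ 0.0314 W/(m·K)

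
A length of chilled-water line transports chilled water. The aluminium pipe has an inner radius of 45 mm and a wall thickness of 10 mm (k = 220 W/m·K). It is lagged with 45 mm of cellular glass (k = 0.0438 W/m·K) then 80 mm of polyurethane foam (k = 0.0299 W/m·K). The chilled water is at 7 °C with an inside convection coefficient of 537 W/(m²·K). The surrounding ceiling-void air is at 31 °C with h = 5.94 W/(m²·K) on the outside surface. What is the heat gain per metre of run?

q′ ≈ 4.4 W/m

Per-layer cylindrical resistances, series-summed:
R_inner film = 1/(h_i·2πr₁L) = 1/(537×2π×0.045×1) = 0.006586 K/W
R_aluminium pipe wall = ln(55/45)/(2π×220×1) = 1.452×10^-4 K/W
R_cellular glass = ln(100/55)/(2π×0.0438×1) = 2.172 K/W
R_polyurethane foam = ln(180/100)/(2π×0.0299×1) = 3.129 K/W
R_outer film = 1/(h_o·2πr_oL) = 1/(5.94×2π×0.18×1) = 0.1489 K/W
R_total = 5.457 K/W
Q = ΔT/R_total = 24/5.457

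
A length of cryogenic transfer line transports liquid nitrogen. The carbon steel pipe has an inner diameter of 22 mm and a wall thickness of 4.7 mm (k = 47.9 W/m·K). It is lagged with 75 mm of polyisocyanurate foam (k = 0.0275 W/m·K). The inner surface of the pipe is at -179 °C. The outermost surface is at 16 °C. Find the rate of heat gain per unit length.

Radial resistances (cylindrical: R_cond = ln(r_o/r_i)/(2πkL), R_conv = 1/(h·2πrL)):
R_carbon steel pipe wall = ln(15.7/11)/(2π×47.9×1) = 0.001182 K/W
R_polyisocyanurate foam = ln(90.7/15.7)/(2π×0.0275×1) = 10.15 K/W
R_total = 10.15 K/W
Q = ΔT/R_total = 195/10.15

q′ ≈ 19.2 W/m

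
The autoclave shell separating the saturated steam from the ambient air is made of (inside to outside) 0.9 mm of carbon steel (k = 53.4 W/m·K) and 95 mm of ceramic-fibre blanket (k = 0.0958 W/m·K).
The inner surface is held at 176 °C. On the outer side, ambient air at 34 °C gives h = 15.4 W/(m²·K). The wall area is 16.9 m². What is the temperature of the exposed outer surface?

T ≈ 42.7 °C

Treating each layer as a thermal resistance in series:
R_carbon steel = L/(kA) = 0.0009/(53.4×16.9) = 9.973×10^-7 K/W
R_ceramic-fibre blanket = L/(kA) = 0.095/(0.0958×16.9) = 0.05868 K/W
R_outer film = 1/(h_o·A) = 1/(15.4×16.9) = 0.003842 K/W
R_total = 0.06252 K/W;  Q = ΔT/R_total = 142/0.06252 = 2271 W
T_interface = T_inner − Q·ΣR(inner→interface) = 176 − 2270×0.05868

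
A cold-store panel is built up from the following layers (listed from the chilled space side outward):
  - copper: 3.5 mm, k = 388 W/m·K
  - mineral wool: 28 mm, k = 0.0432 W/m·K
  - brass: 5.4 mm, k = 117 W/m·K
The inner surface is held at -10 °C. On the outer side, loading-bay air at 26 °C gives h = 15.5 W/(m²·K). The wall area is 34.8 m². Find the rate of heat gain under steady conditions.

Q ≈ 1760 W

Using the resistance-network approach (series):
R_copper = L/(kA) = 0.0035/(388×34.8) = 2.592×10^-7 K/W
R_mineral wool = L/(kA) = 0.028/(0.0432×34.8) = 0.01862 K/W
R_brass = L/(kA) = 0.0054/(117×34.8) = 1.326×10^-6 K/W
R_outer film = 1/(h_o·A) = 1/(15.5×34.8) = 0.001854 K/W
R_total = 0.02048 K/W
Q = ΔT / R_total = 36 / 0.02048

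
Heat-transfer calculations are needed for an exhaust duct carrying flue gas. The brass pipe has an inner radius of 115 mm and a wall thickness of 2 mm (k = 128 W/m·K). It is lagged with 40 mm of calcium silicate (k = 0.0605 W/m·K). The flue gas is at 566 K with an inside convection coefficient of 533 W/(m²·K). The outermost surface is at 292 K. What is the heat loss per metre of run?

q′ ≈ 353 W/m

Per-layer cylindrical resistances, series-summed:
R_inner film = 1/(h_i·2πr₁L) = 1/(533×2π×0.115×1) = 0.002597 K/W
R_brass pipe wall = ln(117/115)/(2π×128×1) = 2.144×10^-5 K/W
R_calcium silicate = ln(157/117)/(2π×0.0605×1) = 0.7736 K/W
R_total = 0.7762 K/W
Q = ΔT/R_total = 274/0.7762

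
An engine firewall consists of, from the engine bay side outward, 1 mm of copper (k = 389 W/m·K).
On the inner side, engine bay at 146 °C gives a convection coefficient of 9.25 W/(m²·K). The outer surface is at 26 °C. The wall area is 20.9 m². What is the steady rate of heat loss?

Q ≈ 23200 W

Treating each layer as a thermal resistance in series:
R_inner film = 1/(h_i·A) = 1/(9.25×20.9) = 0.005173 K/W
R_copper = L/(kA) = 0.001/(389×20.9) = 1.23×10^-7 K/W
R_total = 0.005173 K/W
Q = ΔT / R_total = 120 / 0.005173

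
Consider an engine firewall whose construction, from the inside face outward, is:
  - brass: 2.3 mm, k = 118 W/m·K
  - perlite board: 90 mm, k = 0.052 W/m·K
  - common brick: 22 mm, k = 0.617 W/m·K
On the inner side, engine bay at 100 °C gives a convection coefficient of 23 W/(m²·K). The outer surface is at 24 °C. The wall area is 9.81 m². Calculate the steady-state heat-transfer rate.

Q ≈ 412 W

Thermal resistances in series:
R_inner film = 1/(h_i·A) = 1/(23×9.81) = 0.004432 K/W
R_brass = L/(kA) = 0.0023/(118×9.81) = 1.987×10^-6 K/W
R_perlite board = L/(kA) = 0.09/(0.052×9.81) = 0.1764 K/W
R_common brick = L/(kA) = 0.022/(0.617×9.81) = 0.003635 K/W
R_total = 0.1845 K/W
Q = ΔT / R_total = 76 / 0.1845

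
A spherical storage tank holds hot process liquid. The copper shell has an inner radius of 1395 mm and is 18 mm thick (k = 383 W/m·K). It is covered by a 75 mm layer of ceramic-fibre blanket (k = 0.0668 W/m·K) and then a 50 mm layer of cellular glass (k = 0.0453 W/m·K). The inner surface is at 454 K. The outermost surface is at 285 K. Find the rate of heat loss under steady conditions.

Radial (spherical) resistances in series:
R_copper shell = (1/1.395 − 1/1.413)/(4π×383) = 1.897×10^-6 K/W
R_ceramic-fibre blanket = (1/1.413 − 1/1.488)/(4π×0.0668) = 0.04249 K/W
R_cellular glass = (1/1.488 − 1/1.538)/(4π×0.0453) = 0.03838 K/W
R_total = 0.08088 K/W
Q = ΔT/R_total = 169/0.08088

Q ≈ 2090 W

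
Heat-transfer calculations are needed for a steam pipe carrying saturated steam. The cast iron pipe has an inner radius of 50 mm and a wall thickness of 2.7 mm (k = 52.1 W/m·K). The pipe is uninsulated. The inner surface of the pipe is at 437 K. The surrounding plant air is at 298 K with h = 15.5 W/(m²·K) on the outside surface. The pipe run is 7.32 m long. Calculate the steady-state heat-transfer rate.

Cylindrical conduction, so R = ln(r₂/r₁)/(2πkL) per layer, in series:
R_cast iron pipe wall = ln(52.7/50)/(2π×52.1×7.32) = 2.195×10^-5 K/W
R_outer film = 1/(h_o·2πr_oL) = 1/(15.5×2π×0.0527×7.32) = 0.02662 K/W
R_total = 0.02664 K/W
Q = ΔT/R_total = 139/0.02664

Q ≈ 5220 W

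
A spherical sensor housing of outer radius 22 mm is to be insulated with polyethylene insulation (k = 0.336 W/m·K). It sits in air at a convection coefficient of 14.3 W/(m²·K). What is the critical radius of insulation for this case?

For a sphere r_cr = 2k/h = 2×0.336/14.3
r_cr = 47 mm; since the bare radius (22 mm) is below r_cr, adding a thin layer of insulation will *increase* heat loss.

r_cr ≈ 47 mm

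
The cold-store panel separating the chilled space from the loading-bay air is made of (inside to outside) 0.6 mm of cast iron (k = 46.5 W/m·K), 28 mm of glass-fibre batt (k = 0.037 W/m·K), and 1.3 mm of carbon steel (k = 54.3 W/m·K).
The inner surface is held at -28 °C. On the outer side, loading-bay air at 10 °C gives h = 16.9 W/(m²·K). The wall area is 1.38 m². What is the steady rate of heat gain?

Using the resistance-network approach (series):
R_cast iron = L/(kA) = 0.0006/(46.5×1.38) = 9.35×10^-6 K/W
R_glass-fibre batt = L/(kA) = 0.028/(0.037×1.38) = 0.5484 K/W
R_carbon steel = L/(kA) = 0.0013/(54.3×1.38) = 1.735×10^-5 K/W
R_outer film = 1/(h_o·A) = 1/(16.9×1.38) = 0.04288 K/W
R_total = 0.5913 K/W
Q = ΔT / R_total = 38 / 0.5913

Q ≈ 64.3 W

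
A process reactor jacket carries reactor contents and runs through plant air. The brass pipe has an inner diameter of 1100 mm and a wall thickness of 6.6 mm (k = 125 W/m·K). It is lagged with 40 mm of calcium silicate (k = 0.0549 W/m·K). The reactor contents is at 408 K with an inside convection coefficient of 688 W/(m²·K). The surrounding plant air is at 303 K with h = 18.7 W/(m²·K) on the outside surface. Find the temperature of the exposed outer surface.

T ≈ 310 K

For a radial system each layer contributes R = ln(r_out/r_in)/(2πkL); films add R = 1/(hA).
R_inner film = 1/(h_i·2πr₁L) = 1/(688×2π×0.55×1) = 4.206×10^-4 K/W
R_brass pipe wall = ln(556.6/550)/(2π×125×1) = 1.519×10^-5 K/W
R_calcium silicate = ln(596.6/556.6)/(2π×0.0549×1) = 0.2012 K/W
R_outer film = 1/(h_o·2πr_oL) = 1/(18.7×2π×0.5966×1) = 0.01427 K/W
R_total = 0.2159 K/W
Q = ΔT/R_total = 105/0.2159
Q = 486 W/m
T_interface = T_inner − Q·ΣR(inner→interface) = 408 − 486×0.2016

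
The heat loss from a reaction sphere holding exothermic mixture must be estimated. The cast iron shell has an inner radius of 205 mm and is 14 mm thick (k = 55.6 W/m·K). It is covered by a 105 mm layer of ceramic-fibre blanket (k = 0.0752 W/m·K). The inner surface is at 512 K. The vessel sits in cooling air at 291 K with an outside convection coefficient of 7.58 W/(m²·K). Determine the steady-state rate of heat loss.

Spherical conduction: R = (1/r_in − 1/r_out)/(4πk) per layer; series-sum.
R_cast iron shell = (1/0.205 − 1/0.219)/(4π×55.6) = 4.463×10^-4 K/W
R_ceramic-fibre blanket = (1/0.219 − 1/0.324)/(4π×0.0752) = 1.566 K/W
R_outer film = 1/(h·4πr_o²) = 1/(7.58×4π×0.324²) = 0.1 K/W
R_total = 1.666 K/W
Q = ΔT/R_total = 221/1.666

Q ≈ 133 W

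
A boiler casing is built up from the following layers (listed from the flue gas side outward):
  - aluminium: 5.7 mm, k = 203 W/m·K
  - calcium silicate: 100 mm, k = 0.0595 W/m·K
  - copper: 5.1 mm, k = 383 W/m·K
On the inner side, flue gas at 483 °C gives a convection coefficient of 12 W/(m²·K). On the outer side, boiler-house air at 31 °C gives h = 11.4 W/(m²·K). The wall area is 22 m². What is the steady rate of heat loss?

Using the resistance-network approach (series):
R_inner film = 1/(h_i·A) = 1/(12×22) = 0.003788 K/W
R_aluminium = L/(kA) = 0.0057/(203×22) = 1.276×10^-6 K/W
R_calcium silicate = L/(kA) = 0.1/(0.0595×22) = 0.07639 K/W
R_copper = L/(kA) = 0.0051/(383×22) = 6.053×10^-7 K/W
R_outer film = 1/(h_o·A) = 1/(11.4×22) = 0.003987 K/W
R_total = 0.08417 K/W
Q = ΔT / R_total = 452 / 0.08417

Q ≈ 5370 W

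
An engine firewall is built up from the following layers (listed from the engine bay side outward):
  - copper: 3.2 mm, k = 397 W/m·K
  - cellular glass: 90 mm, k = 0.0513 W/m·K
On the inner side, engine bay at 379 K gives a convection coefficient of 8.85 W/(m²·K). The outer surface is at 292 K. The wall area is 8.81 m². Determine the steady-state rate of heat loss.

Using the resistance-network approach (series):
R_inner film = 1/(h_i·A) = 1/(8.85×8.81) = 0.01283 K/W
R_copper = L/(kA) = 0.0032/(397×8.81) = 9.149×10^-7 K/W
R_cellular glass = L/(kA) = 0.09/(0.0513×8.81) = 0.1991 K/W
R_total = 0.212 K/W
Q = ΔT / R_total = 87 / 0.212

Q ≈ 410 W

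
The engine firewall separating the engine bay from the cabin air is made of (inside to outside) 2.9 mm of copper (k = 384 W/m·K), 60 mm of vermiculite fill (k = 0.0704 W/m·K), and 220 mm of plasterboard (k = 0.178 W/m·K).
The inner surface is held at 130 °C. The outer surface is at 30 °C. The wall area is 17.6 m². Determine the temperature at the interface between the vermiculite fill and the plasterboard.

T ≈ 89.2 °C

Using the resistance-network approach (series):
R_copper = L/(kA) = 0.0029/(384×17.6) = 4.291×10^-7 K/W
R_vermiculite fill = L/(kA) = 0.06/(0.0704×17.6) = 0.04842 K/W
R_plasterboard = L/(kA) = 0.22/(0.178×17.6) = 0.07022 K/W
R_total = 0.1186 K/W;  Q = ΔT/R_total = 100/0.1186 = 842.8 W
T_interface = T_inner − Q·ΣR(inner→interface) = 130 − 843×0.04843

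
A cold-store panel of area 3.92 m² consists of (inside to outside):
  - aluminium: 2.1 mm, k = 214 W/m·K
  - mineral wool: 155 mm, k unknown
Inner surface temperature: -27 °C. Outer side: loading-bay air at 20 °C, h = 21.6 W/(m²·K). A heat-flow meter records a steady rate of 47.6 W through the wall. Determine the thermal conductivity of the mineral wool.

Series thermal resistances:
R_aluminium = L/(kA) = 0.0021/(214×3.92) = 2.503×10^-6 K/W
R_outer film = 1/(h_o·A) = 1/(21.6×3.92) = 0.01181 K/W
Sum of known resistances R_other = 0.01181 K/W
Total R = ΔT/Q = 47/47.6 = 0.9874 K/W
R_mineral wool = R_total − R_other = 0.9756 K/W
k = L/(R·A) = 0.155/(0.9756×3.92)

k ≈ 0.0405 W/(m·K)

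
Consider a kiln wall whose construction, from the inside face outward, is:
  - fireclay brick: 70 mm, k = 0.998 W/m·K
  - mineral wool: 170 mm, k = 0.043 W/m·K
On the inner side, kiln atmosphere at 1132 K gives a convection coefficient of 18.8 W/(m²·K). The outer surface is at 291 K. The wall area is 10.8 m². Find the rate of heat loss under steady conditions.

Q ≈ 2230 W

Thermal resistances in series:
R_inner film = 1/(h_i·A) = 1/(18.8×10.8) = 0.004925 K/W
R_fireclay brick = L/(kA) = 0.07/(0.998×10.8) = 0.006494 K/W
R_mineral wool = L/(kA) = 0.17/(0.043×10.8) = 0.3661 K/W
R_total = 0.3775 K/W
Q = ΔT / R_total = 841 / 0.3775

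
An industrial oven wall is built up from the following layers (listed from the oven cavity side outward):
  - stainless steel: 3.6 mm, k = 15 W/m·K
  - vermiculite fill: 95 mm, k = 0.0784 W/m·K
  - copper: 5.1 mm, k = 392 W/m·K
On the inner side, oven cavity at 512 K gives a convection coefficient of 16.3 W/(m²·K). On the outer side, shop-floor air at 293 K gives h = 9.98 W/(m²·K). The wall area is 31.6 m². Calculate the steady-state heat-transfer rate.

Treating each layer as a thermal resistance in series:
R_inner film = 1/(h_i·A) = 1/(16.3×31.6) = 0.001941 K/W
R_stainless steel = L/(kA) = 0.0036/(15×31.6) = 7.595×10^-6 K/W
R_vermiculite fill = L/(kA) = 0.095/(0.0784×31.6) = 0.03835 K/W
R_copper = L/(kA) = 0.0051/(392×31.6) = 4.117×10^-7 K/W
R_outer film = 1/(h_o·A) = 1/(9.98×31.6) = 0.003171 K/W
R_total = 0.04347 K/W
Q = ΔT / R_total = 219 / 0.04347

Q ≈ 5040 W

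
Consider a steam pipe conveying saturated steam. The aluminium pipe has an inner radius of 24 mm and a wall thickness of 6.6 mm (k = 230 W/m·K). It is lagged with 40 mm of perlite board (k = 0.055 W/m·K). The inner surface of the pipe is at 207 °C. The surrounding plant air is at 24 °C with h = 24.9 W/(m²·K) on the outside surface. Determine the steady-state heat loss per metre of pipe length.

Per-layer cylindrical resistances, series-summed:
R_aluminium pipe wall = ln(30.6/24)/(2π×230×1) = 1.681×10^-4 K/W
R_perlite board = ln(70.6/30.6)/(2π×0.055×1) = 2.419 K/W
R_outer film = 1/(h_o·2πr_oL) = 1/(24.9×2π×0.0706×1) = 0.09053 K/W
R_total = 2.51 K/W
Q = ΔT/R_total = 183/2.51

q′ ≈ 72.9 W/m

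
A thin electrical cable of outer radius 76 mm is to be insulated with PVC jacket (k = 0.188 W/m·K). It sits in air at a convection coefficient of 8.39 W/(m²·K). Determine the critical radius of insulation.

r_cr ≈ 22.4 mm

For a cylinder r_cr = k/h = 0.188/8.39
r_cr = 22.4 mm; since the bare radius (76 mm) is above r_cr, any added insulation will reduce heat loss.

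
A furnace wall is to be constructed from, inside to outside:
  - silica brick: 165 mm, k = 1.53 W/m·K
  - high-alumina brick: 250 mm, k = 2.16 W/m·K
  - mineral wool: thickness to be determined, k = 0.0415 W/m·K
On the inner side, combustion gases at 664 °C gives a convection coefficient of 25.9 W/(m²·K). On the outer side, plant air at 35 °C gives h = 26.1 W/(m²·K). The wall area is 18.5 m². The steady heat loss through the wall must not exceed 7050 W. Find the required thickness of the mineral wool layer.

Using the resistance-network approach (series):
R_inner film = 1/(h_i·A) = 1/(25.9×18.5) = 0.002087 K/W
R_silica brick = L/(kA) = 0.165/(1.53×18.5) = 0.005829 K/W
R_high-alumina brick = L/(kA) = 0.25/(2.16×18.5) = 0.006256 K/W
R_outer film = 1/(h_o·A) = 1/(26.1×18.5) = 0.002071 K/W
Sum of the known resistances R_other = 0.01624 K/W
Required total resistance R_tot = ΔT/Q_allow = 629/7050 = 0.08922 K/W
R_mineral wool = R_tot − R_other = 0.07298 K/W
L = R·k·A = 0.07298×0.0415×18.5

L ≈ 56 mm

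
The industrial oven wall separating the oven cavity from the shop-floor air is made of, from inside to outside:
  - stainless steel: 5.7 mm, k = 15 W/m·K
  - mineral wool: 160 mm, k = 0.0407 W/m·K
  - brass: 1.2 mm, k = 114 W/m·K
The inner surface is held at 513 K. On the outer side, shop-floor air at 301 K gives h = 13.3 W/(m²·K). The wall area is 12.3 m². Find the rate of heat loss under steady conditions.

Series thermal resistances:
R_stainless steel = L/(kA) = 0.0057/(15×12.3) = 3.089×10^-5 K/W
R_mineral wool = L/(kA) = 0.16/(0.0407×12.3) = 0.3196 K/W
R_brass = L/(kA) = 0.0012/(114×12.3) = 8.558×10^-7 K/W
R_outer film = 1/(h_o·A) = 1/(13.3×12.3) = 0.006113 K/W
R_total = 0.3258 K/W
Q = ΔT / R_total = 212 / 0.3258

Q ≈ 651 W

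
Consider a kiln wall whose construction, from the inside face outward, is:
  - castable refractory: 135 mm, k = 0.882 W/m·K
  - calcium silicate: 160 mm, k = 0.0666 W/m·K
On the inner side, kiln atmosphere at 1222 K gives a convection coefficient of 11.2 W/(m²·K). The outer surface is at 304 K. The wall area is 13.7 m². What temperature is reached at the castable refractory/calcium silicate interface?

T ≈ 1140 K

Treating each layer as a thermal resistance in series:
R_inner film = 1/(h_i·A) = 1/(11.2×13.7) = 0.006517 K/W
R_castable refractory = L/(kA) = 0.135/(0.882×13.7) = 0.01117 K/W
R_calcium silicate = L/(kA) = 0.16/(0.0666×13.7) = 0.1754 K/W
R_total = 0.193 K/W;  Q = ΔT/R_total = 918/0.193 = 4755 W
T_interface = T_inner − Q·ΣR(inner→interface) = 1222 − 4760×0.01769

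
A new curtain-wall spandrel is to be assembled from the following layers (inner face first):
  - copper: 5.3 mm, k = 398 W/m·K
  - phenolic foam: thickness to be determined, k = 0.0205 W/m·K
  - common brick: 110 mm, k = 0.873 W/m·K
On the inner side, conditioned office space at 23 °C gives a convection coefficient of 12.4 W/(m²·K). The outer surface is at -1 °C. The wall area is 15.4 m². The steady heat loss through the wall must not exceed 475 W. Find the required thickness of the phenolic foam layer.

Treating each layer as a thermal resistance in series:
R_inner film = 1/(h_i·A) = 1/(12.4×15.4) = 0.005237 K/W
R_copper = L/(kA) = 0.0053/(398×15.4) = 8.647×10^-7 K/W
R_common brick = L/(kA) = 0.11/(0.873×15.4) = 0.008182 K/W
Sum of the known resistances R_other = 0.01342 K/W
Required total resistance R_tot = ΔT/Q_allow = 24/475 = 0.05053 K/W
R_phenolic foam = R_tot − R_other = 0.03711 K/W
L = R·k·A = 0.03711×0.0205×15.4

L ≈ 11.7 mm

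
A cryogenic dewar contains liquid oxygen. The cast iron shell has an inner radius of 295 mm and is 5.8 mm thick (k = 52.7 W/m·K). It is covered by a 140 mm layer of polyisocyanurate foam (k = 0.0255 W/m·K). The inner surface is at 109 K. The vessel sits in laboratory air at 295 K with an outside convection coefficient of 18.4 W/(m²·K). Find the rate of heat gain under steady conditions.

For a spherical shell R = (1/r₁ − 1/r₂)/(4πk); film R = 1/(h·4πr²). In series:
R_cast iron shell = (1/0.295 − 1/0.3008)/(4π×52.7) = 9.87×10^-5 K/W
R_polyisocyanurate foam = (1/0.3008 − 1/0.4408)/(4π×0.0255) = 3.295 K/W
R_outer film = 1/(h·4πr_o²) = 1/(18.4×4π×0.4408²) = 0.02226 K/W
R_total = 3.317 K/W
Q = ΔT/R_total = 186/3.317

Q ≈ 56.1 W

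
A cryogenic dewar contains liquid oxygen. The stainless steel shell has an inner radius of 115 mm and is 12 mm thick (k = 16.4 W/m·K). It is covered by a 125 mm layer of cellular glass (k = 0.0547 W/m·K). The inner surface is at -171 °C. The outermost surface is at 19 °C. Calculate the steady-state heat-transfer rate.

Q ≈ 33.4 W

Spherical conduction: R = (1/r_in − 1/r_out)/(4πk) per layer; series-sum.
R_stainless steel shell = (1/0.115 − 1/0.127)/(4π×16.4) = 0.003987 K/W
R_cellular glass = (1/0.127 − 1/0.252)/(4π×0.0547) = 5.682 K/W
R_total = 5.686 K/W
Q = ΔT/R_total = 190/5.686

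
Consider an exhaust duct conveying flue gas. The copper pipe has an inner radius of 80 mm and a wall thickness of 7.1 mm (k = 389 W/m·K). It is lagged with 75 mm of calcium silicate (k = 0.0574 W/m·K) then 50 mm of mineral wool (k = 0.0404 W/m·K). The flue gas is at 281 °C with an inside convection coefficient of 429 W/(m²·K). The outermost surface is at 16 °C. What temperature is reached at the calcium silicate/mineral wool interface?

Radial resistances (cylindrical: R_cond = ln(r_o/r_i)/(2πkL), R_conv = 1/(h·2πrL)):
R_inner film = 1/(h_i·2πr₁L) = 1/(429×2π×0.08×1) = 0.004637 K/W
R_copper pipe wall = ln(87.1/80)/(2π×389×1) = 3.479×10^-5 K/W
R_calcium silicate = ln(162.1/87.1)/(2π×0.0574×1) = 1.722 K/W
R_mineral wool = ln(212.1/162.1)/(2π×0.0404×1) = 1.059 K/W
R_total = 2.786 K/W
Q = ΔT/R_total = 265/2.786
Q = 95.1 W/m
T_interface = T_inner − Q·ΣR(inner→interface) = 281 − 95.1×1.727

T ≈ 117 °C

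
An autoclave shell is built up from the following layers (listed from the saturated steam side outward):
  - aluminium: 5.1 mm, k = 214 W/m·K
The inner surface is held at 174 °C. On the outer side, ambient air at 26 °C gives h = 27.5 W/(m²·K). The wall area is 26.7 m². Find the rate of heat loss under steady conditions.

Q ≈ 109000 W

Treating each layer as a thermal resistance in series:
R_aluminium = L/(kA) = 0.0051/(214×26.7) = 8.926×10^-7 K/W
R_outer film = 1/(h_o·A) = 1/(27.5×26.7) = 0.001362 K/W
R_total = 0.001363 K/W
Q = ΔT / R_total = 148 / 0.001363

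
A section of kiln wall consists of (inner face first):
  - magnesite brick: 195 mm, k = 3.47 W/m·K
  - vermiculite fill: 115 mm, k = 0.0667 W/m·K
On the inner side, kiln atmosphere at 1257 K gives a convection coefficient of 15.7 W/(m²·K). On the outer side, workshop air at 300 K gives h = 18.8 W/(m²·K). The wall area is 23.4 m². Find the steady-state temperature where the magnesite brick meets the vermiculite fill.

Using the resistance-network approach (series):
R_inner film = 1/(h_i·A) = 1/(15.7×23.4) = 0.002722 K/W
R_magnesite brick = L/(kA) = 0.195/(3.47×23.4) = 0.002402 K/W
R_vermiculite fill = L/(kA) = 0.115/(0.0667×23.4) = 0.07368 K/W
R_outer film = 1/(h_o·A) = 1/(18.8×23.4) = 0.002273 K/W
R_total = 0.08108 K/W;  Q = ΔT/R_total = 957/0.08108 = 11800 W
T_interface = T_inner − Q·ΣR(inner→interface) = 1257 − 11800×0.005124

T ≈ 1200 K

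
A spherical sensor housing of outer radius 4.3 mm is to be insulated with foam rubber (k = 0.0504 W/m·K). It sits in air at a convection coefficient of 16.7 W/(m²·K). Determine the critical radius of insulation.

r_cr ≈ 6.04 mm

For a sphere r_cr = 2k/h = 2×0.0504/16.7
r_cr = 6.04 mm; since the bare radius (4.3 mm) is below r_cr, adding a thin layer of insulation will *increase* heat loss.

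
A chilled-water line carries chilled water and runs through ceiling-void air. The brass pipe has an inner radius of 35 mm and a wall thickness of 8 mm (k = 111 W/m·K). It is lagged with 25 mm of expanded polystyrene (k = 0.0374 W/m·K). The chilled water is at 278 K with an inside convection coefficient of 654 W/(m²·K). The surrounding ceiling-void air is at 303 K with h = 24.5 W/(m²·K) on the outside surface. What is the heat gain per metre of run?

Treating each annulus and film as a series resistance:
R_inner film = 1/(h_i·2πr₁L) = 1/(654×2π×0.035×1) = 0.006953 K/W
R_brass pipe wall = ln(43/35)/(2π×111×1) = 2.952×10^-4 K/W
R_expanded polystyrene = ln(68/43)/(2π×0.0374×1) = 1.95 K/W
R_outer film = 1/(h_o·2πr_oL) = 1/(24.5×2π×0.068×1) = 0.09553 K/W
R_total = 2.053 K/W
Q = ΔT/R_total = 25/2.053

q′ ≈ 12.2 W/m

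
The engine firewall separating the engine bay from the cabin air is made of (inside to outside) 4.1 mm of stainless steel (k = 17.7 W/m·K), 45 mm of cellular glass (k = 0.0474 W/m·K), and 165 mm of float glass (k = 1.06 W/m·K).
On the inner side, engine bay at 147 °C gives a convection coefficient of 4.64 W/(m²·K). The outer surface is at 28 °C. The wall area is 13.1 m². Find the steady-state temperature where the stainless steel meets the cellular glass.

T ≈ 128 °C

Model the wall as resistances in series:
R_inner film = 1/(h_i·A) = 1/(4.64×13.1) = 0.01645 K/W
R_stainless steel = L/(kA) = 0.0041/(17.7×13.1) = 1.768×10^-5 K/W
R_cellular glass = L/(kA) = 0.045/(0.0474×13.1) = 0.07247 K/W
R_float glass = L/(kA) = 0.165/(1.06×13.1) = 0.01188 K/W
R_total = 0.1008 K/W;  Q = ΔT/R_total = 119/0.1008 = 1180 W
T_interface = T_inner − Q·ΣR(inner→interface) = 147 − 1180×0.01647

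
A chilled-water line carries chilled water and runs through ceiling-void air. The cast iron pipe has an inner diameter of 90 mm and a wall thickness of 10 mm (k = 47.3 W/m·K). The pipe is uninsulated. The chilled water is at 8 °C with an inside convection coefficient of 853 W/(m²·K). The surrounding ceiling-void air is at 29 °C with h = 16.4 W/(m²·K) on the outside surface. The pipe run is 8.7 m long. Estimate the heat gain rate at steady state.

Q ≈ 1010 W

Treating each annulus and film as a series resistance:
R_inner film = 1/(h_i·2πr₁L) = 1/(853×2π×0.045×8.7) = 4.766×10^-4 K/W
R_cast iron pipe wall = ln(55/45)/(2π×47.3×8.7) = 7.761×10^-5 K/W
R_outer film = 1/(h_o·2πr_oL) = 1/(16.4×2π×0.055×8.7) = 0.02028 K/W
R_total = 0.02084 K/W
Q = ΔT/R_total = 21/0.02084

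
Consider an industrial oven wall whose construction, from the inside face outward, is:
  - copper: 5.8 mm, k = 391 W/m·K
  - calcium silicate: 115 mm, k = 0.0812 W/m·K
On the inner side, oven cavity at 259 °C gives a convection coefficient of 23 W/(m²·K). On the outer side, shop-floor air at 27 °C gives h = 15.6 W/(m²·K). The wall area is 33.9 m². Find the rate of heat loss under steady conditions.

Using the resistance-network approach (series):
R_inner film = 1/(h_i·A) = 1/(23×33.9) = 0.001283 K/W
R_copper = L/(kA) = 0.0058/(391×33.9) = 4.376×10^-7 K/W
R_calcium silicate = L/(kA) = 0.115/(0.0812×33.9) = 0.04178 K/W
R_outer film = 1/(h_o·A) = 1/(15.6×33.9) = 0.001891 K/W
R_total = 0.04495 K/W
Q = ΔT / R_total = 232 / 0.04495

Q ≈ 5160 W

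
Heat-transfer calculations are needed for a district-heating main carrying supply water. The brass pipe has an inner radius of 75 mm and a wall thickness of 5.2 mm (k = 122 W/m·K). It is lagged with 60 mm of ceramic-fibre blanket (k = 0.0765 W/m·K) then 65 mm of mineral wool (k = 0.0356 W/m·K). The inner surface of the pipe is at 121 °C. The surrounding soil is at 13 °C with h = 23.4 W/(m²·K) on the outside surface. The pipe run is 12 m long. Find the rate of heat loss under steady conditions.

Q ≈ 447 W

Treating each annulus and film as a series resistance:
R_brass pipe wall = ln(80.2/75)/(2π×122×12) = 7.288×10^-6 K/W
R_ceramic-fibre blanket = ln(140.2/80.2)/(2π×0.0765×12) = 0.09684 K/W
R_mineral wool = ln(205.2/140.2)/(2π×0.0356×12) = 0.1419 K/W
R_outer film = 1/(h_o·2πr_oL) = 1/(23.4×2π×0.2052×12) = 0.002762 K/W
R_total = 0.2415 K/W
Q = ΔT/R_total = 108/0.2415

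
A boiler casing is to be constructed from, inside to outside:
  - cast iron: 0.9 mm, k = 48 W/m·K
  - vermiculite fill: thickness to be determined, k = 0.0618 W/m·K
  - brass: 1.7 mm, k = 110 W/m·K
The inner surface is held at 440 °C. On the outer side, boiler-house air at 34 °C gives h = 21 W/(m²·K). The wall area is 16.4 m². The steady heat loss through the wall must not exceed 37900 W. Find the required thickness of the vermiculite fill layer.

L ≈ 7.91 mm

Model the wall as resistances in series:
R_cast iron = L/(kA) = 0.0009/(48×16.4) = 1.143×10^-6 K/W
R_brass = L/(kA) = 0.0017/(110×16.4) = 9.424×10^-7 K/W
R_outer film = 1/(h_o·A) = 1/(21×16.4) = 0.002904 K/W
Sum of the known resistances R_other = 0.002906 K/W
Required total resistance R_tot = ΔT/Q_allow = 406/37900 = 0.01071 K/W
R_vermiculite fill = R_tot − R_other = 0.007807 K/W
L = R·k·A = 0.007807×0.0618×16.4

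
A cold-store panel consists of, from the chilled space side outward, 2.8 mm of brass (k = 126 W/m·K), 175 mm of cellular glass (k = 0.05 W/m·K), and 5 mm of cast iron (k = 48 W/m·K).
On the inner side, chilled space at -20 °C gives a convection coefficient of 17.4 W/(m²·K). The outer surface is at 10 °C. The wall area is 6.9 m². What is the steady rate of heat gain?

Series thermal resistances:
R_inner film = 1/(h_i·A) = 1/(17.4×6.9) = 0.008329 K/W
R_brass = L/(kA) = 0.0028/(126×6.9) = 3.221×10^-6 K/W
R_cellular glass = L/(kA) = 0.175/(0.05×6.9) = 0.5072 K/W
R_cast iron = L/(kA) = 0.005/(48×6.9) = 1.51×10^-5 K/W
R_total = 0.5156 K/W
Q = ΔT / R_total = 30 / 0.5156

Q ≈ 58.2 W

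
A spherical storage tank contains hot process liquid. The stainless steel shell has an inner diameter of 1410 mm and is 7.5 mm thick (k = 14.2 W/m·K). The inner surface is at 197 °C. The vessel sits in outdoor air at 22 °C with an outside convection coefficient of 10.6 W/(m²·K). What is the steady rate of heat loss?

Q ≈ 11800 W

For a spherical shell R = (1/r₁ − 1/r₂)/(4πk); film R = 1/(h·4πr²). In series:
R_stainless steel shell = (1/0.705 − 1/0.7125)/(4π×14.2) = 8.367×10^-5 K/W
R_outer film = 1/(h·4πr_o²) = 1/(10.6×4π×0.7125²) = 0.01479 K/W
R_total = 0.01487 K/W
Q = ΔT/R_total = 175/0.01487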